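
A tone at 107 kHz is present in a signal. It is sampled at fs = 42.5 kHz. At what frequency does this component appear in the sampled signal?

107 kHz mod fs = 22 kHz.
22 kHz > fs/2 = 21.25 kHz, folds to fs − 22 kHz = 20.5 kHz.

20.5 kHz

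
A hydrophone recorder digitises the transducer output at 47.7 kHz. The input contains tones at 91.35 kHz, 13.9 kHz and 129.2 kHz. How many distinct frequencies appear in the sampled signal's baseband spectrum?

fs/2 = 23.85 kHz.
91.35 kHz mod fs = 43.65 kHz.
43.65 kHz > fs/2 = 23.85 kHz, folds to fs − 43.65 kHz = 4.05 kHz.
13.9 kHz ≤ fs/2 = 23.85 kHz, passes unchanged.
129.2 kHz mod fs = 33.8 kHz.
33.8 kHz > fs/2 = 23.85 kHz, folds to fs − 33.8 kHz = 13.9 kHz.
Distinct values: {4.05 kHz, 13.9 kHz} → 2.

2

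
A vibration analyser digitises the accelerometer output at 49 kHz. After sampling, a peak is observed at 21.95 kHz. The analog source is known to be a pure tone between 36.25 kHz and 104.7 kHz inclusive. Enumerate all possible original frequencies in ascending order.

70.95 kHz, 76.05 kHz

Frequencies that alias to 21.95 kHz are k·fs ± 21.95 kHz for integer k ≥ 0.
k=0: 21.95 kHz.
k=1: 27.05 kHz, 70.95 kHz.
k=2: 76.05 kHz, 119.95 kHz.
k=3: 125.05 kHz, 168.95 kHz.
Within [36.25 kHz, 104.7 kHz]: 70.95 kHz, 76.05 kHz.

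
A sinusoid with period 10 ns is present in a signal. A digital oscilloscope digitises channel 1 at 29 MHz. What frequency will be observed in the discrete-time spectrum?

T = 10 ns → f = 1/T = 100 MHz.
100 MHz mod fs = 13 MHz.
13 MHz ≤ fs/2 = 14.5 MHz, appears at 13 MHz.

13 MHz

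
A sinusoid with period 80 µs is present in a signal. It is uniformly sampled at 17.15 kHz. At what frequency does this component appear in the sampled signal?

4.65 kHz

T = 80 µs → f = 1/T = 12.5 kHz.
12.5 kHz > fs/2 = 8.575 kHz, folds to fs − 12.5 kHz = 4.65 kHz.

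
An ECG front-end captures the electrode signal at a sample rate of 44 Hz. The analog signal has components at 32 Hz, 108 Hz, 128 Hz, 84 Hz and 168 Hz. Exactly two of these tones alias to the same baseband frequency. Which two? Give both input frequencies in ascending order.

fs/2 = 22 Hz.
32 Hz > fs/2 = 22 Hz, folds to fs − 32 Hz = 12 Hz.
108 Hz mod fs = 20 Hz.
20 Hz ≤ fs/2 = 22 Hz, appears at 20 Hz.
128 Hz mod fs = 40 Hz.
40 Hz > fs/2 = 22 Hz, folds to fs − 40 Hz = 4 Hz.
84 Hz mod fs = 40 Hz.
40 Hz > fs/2 = 22 Hz, folds to fs − 40 Hz = 4 Hz.
168 Hz mod fs = 36 Hz.
36 Hz > fs/2 = 22 Hz, folds to fs − 36 Hz = 8 Hz.
84 Hz and 128 Hz both map to 4 Hz.

84 Hz, 128 Hz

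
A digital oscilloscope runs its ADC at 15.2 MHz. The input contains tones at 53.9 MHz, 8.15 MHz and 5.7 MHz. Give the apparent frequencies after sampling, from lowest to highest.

fs/2 = 7.6 MHz.
53.9 MHz mod fs = 8.3 MHz.
8.3 MHz > fs/2 = 7.6 MHz, folds to fs − 8.3 MHz = 6.9 MHz.
8.15 MHz > fs/2 = 7.6 MHz, folds to fs − 8.15 MHz = 7.05 MHz.
5.7 MHz ≤ fs/2 = 7.6 MHz, passes unchanged.
Distinct values: {5.7 MHz, 6.9 MHz, 7.05 MHz}.

5.7 MHz, 6.9 MHz, 7.05 MHz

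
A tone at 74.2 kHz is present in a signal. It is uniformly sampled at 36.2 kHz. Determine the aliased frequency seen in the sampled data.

1.8 kHz

74.2 kHz mod fs = 1.8 kHz.
1.8 kHz ≤ fs/2 = 18.1 kHz, appears at 1.8 kHz.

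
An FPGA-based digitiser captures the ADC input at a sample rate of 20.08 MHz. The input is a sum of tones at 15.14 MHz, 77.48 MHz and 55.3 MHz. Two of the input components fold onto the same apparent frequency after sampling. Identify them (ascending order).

15.14 MHz, 55.3 MHz

fs/2 = 10.04 MHz.
15.14 MHz > fs/2 = 10.04 MHz, folds to fs − 15.14 MHz = 4.94 MHz.
77.48 MHz mod fs = 17.24 MHz.
17.24 MHz > fs/2 = 10.04 MHz, folds to fs − 17.24 MHz = 2.84 MHz.
55.3 MHz mod fs = 15.14 MHz.
15.14 MHz > fs/2 = 10.04 MHz, folds to fs − 15.14 MHz = 4.94 MHz.
15.14 MHz and 55.3 MHz both map to 4.94 MHz.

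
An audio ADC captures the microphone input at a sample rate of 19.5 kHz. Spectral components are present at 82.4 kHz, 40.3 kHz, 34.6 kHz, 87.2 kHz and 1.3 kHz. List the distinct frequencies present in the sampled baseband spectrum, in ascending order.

1.3 kHz, 4.4 kHz, 9.2 kHz

fs/2 = 9.75 kHz.
82.4 kHz mod fs = 4.4 kHz.
4.4 kHz ≤ fs/2 = 9.75 kHz, appears at 4.4 kHz.
40.3 kHz mod fs = 1.3 kHz.
1.3 kHz ≤ fs/2 = 9.75 kHz, appears at 1.3 kHz.
34.6 kHz mod fs = 15.1 kHz.
15.1 kHz > fs/2 = 9.75 kHz, folds to fs − 15.1 kHz = 4.4 kHz.
87.2 kHz mod fs = 9.2 kHz.
9.2 kHz ≤ fs/2 = 9.75 kHz, appears at 9.2 kHz.
1.3 kHz ≤ fs/2 = 9.75 kHz, passes unchanged.
Distinct values: {1.3 kHz, 4.4 kHz, 9.2 kHz}.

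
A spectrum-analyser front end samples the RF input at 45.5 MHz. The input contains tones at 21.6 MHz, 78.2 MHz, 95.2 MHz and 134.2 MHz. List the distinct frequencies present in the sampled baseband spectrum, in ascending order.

2.3 MHz, 4.2 MHz, 12.8 MHz, 21.6 MHz

fs/2 = 22.75 MHz.
21.6 MHz ≤ fs/2 = 22.75 MHz, passes unchanged.
78.2 MHz mod fs = 32.7 MHz.
32.7 MHz > fs/2 = 22.75 MHz, folds to fs − 32.7 MHz = 12.8 MHz.
95.2 MHz mod fs = 4.2 MHz.
4.2 MHz ≤ fs/2 = 22.75 MHz, appears at 4.2 MHz.
134.2 MHz mod fs = 43.2 MHz.
43.2 MHz > fs/2 = 22.75 MHz, folds to fs − 43.2 MHz = 2.3 MHz.
Distinct values: {2.3 MHz, 4.2 MHz, 12.8 MHz, 21.6 MHz}.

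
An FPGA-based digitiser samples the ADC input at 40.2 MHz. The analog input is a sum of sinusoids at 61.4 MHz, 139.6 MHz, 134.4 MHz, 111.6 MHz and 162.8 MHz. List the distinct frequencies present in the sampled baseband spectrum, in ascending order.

2 MHz, 9 MHz, 13.8 MHz, 19 MHz

fs/2 = 20.1 MHz.
61.4 MHz mod fs = 21.2 MHz.
21.2 MHz > fs/2 = 20.1 MHz, folds to fs − 21.2 MHz = 19 MHz.
139.6 MHz mod fs = 19 MHz.
19 MHz ≤ fs/2 = 20.1 MHz, appears at 19 MHz.
134.4 MHz mod fs = 13.8 MHz.
13.8 MHz ≤ fs/2 = 20.1 MHz, appears at 13.8 MHz.
111.6 MHz mod fs = 31.2 MHz.
31.2 MHz > fs/2 = 20.1 MHz, folds to fs − 31.2 MHz = 9 MHz.
162.8 MHz mod fs = 2 MHz.
2 MHz ≤ fs/2 = 20.1 MHz, appears at 2 MHz.
Distinct values: {2 MHz, 9 MHz, 13.8 MHz, 19 MHz}.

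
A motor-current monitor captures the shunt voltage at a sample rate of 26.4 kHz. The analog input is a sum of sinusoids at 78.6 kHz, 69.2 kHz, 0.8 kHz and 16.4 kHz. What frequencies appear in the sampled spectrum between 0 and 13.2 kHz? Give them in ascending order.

0.6 kHz, 0.8 kHz, 10 kHz

fs/2 = 13.2 kHz.
78.6 kHz mod fs = 25.8 kHz.
25.8 kHz > fs/2 = 13.2 kHz, folds to fs − 25.8 kHz = 0.6 kHz.
69.2 kHz mod fs = 16.4 kHz.
16.4 kHz > fs/2 = 13.2 kHz, folds to fs − 16.4 kHz = 10 kHz.
0.8 kHz ≤ fs/2 = 13.2 kHz, passes unchanged.
16.4 kHz > fs/2 = 13.2 kHz, folds to fs − 16.4 kHz = 10 kHz.
Distinct values: {0.6 kHz, 0.8 kHz, 10 kHz}.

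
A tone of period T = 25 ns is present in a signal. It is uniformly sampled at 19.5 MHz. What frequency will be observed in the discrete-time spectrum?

T = 25 ns → f = 1/T = 40 MHz.
40 MHz mod fs = 1 MHz.
1 MHz ≤ fs/2 = 9.75 MHz, appears at 1 MHz.

1 MHz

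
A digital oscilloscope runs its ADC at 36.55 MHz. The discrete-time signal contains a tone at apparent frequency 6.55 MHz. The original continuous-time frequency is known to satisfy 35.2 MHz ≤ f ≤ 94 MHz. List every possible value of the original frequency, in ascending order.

43.1 MHz, 66.55 MHz, 79.65 MHz

Frequencies that alias to 6.55 MHz are k·fs ± 6.55 MHz for integer k ≥ 0.
k=0: 6.55 MHz.
k=1: 30 MHz, 43.1 MHz.
k=2: 66.55 MHz, 79.65 MHz.
k=3: 103.1 MHz, 116.2 MHz.
Within [35.2 MHz, 94 MHz]: 43.1 MHz, 66.55 MHz, 79.65 MHz.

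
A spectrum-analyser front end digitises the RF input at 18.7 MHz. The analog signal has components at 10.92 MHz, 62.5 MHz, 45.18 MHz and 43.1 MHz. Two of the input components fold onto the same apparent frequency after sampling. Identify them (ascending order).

fs/2 = 9.35 MHz.
10.92 MHz > fs/2 = 9.35 MHz, folds to fs − 10.92 MHz = 7.78 MHz.
62.5 MHz mod fs = 6.4 MHz.
6.4 MHz ≤ fs/2 = 9.35 MHz, appears at 6.4 MHz.
45.18 MHz mod fs = 7.78 MHz.
7.78 MHz ≤ fs/2 = 9.35 MHz, appears at 7.78 MHz.
43.1 MHz mod fs = 5.7 MHz.
5.7 MHz ≤ fs/2 = 9.35 MHz, appears at 5.7 MHz.
10.92 MHz and 45.18 MHz both map to 7.78 MHz.

10.92 MHz, 45.18 MHz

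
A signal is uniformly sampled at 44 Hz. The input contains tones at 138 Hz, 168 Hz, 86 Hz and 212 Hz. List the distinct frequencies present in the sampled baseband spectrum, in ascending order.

fs/2 = 22 Hz.
138 Hz mod fs = 6 Hz.
6 Hz ≤ fs/2 = 22 Hz, appears at 6 Hz.
168 Hz mod fs = 36 Hz.
36 Hz > fs/2 = 22 Hz, folds to fs − 36 Hz = 8 Hz.
86 Hz mod fs = 42 Hz.
42 Hz > fs/2 = 22 Hz, folds to fs − 42 Hz = 2 Hz.
212 Hz mod fs = 36 Hz.
36 Hz > fs/2 = 22 Hz, folds to fs − 36 Hz = 8 Hz.
Distinct values: {2 Hz, 6 Hz, 8 Hz}.

2 Hz, 6 Hz, 8 Hz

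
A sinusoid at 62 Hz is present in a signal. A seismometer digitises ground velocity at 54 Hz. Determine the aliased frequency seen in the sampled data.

8 Hz

62 Hz mod fs = 8 Hz.
8 Hz ≤ fs/2 = 27 Hz, appears at 8 Hz.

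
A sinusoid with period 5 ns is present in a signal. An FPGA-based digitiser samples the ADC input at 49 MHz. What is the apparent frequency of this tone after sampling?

4 MHz

T = 5 ns → f = 1/T = 200 MHz.
200 MHz mod fs = 4 MHz.
4 MHz ≤ fs/2 = 24.5 MHz, appears at 4 MHz.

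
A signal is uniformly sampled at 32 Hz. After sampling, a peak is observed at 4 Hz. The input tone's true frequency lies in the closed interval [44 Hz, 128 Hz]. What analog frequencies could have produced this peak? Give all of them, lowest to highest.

Frequencies that alias to 4 Hz are k·fs ± 4 Hz for integer k ≥ 0.
k=0: 4 Hz.
k=1: 28 Hz, 36 Hz.
k=2: 60 Hz, 68 Hz.
k=3: 92 Hz, 100 Hz.
k=4: 124 Hz, 132 Hz.
k=5: 156 Hz, 164 Hz.
Within [44 Hz, 128 Hz]: 60 Hz, 68 Hz, 92 Hz, 100 Hz, 124 Hz.

60 Hz, 68 Hz, 92 Hz, 100 Hz, 124 Hz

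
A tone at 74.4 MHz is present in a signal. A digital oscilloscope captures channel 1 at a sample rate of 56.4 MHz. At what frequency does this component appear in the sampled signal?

74.4 MHz mod fs = 18 MHz.
18 MHz ≤ fs/2 = 28.2 MHz, appears at 18 MHz.

18 MHz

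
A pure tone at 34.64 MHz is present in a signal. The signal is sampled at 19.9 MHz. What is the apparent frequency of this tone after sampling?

34.64 MHz mod fs = 14.74 MHz.
14.74 MHz > fs/2 = 9.95 MHz, folds to fs − 14.74 MHz = 5.16 MHz.

5.16 MHz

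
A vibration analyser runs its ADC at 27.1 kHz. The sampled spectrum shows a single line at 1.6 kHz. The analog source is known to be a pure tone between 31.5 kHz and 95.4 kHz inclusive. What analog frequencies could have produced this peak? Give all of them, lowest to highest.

52.6 kHz, 55.8 kHz, 79.7 kHz, 82.9 kHz

Frequencies that alias to 1.6 kHz are k·fs ± 1.6 kHz for integer k ≥ 0.
k=0: 1.6 kHz.
k=1: 25.5 kHz, 28.7 kHz.
k=2: 52.6 kHz, 55.8 kHz.
k=3: 79.7 kHz, 82.9 kHz.
k=4: 106.8 kHz, 110 kHz.
Within [31.5 kHz, 95.4 kHz]: 52.6 kHz, 55.8 kHz, 79.7 kHz, 82.9 kHz.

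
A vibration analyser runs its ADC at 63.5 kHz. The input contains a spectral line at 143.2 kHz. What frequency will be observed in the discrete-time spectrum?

143.2 kHz mod fs = 16.2 kHz.
16.2 kHz ≤ fs/2 = 31.75 kHz, appears at 16.2 kHz.

16.2 kHz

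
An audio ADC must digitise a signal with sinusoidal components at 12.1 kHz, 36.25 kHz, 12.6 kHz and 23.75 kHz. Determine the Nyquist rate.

72.5 kHz

Highest-frequency component: 36.25 kHz.
Nyquist rate = 2 × 36.25 kHz = 72.5 kHz.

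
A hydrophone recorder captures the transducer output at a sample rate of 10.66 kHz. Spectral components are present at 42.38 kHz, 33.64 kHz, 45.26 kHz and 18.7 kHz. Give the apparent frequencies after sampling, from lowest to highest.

0.26 kHz, 1.66 kHz, 2.62 kHz

fs/2 = 5.33 kHz.
42.38 kHz mod fs = 10.4 kHz.
10.4 kHz > fs/2 = 5.33 kHz, folds to fs − 10.4 kHz = 0.26 kHz.
33.64 kHz mod fs = 1.66 kHz.
1.66 kHz ≤ fs/2 = 5.33 kHz, appears at 1.66 kHz.
45.26 kHz mod fs = 2.62 kHz.
2.62 kHz ≤ fs/2 = 5.33 kHz, appears at 2.62 kHz.
18.7 kHz mod fs = 8.04 kHz.
8.04 kHz > fs/2 = 5.33 kHz, folds to fs − 8.04 kHz = 2.62 kHz.
Distinct values: {0.26 kHz, 1.66 kHz, 2.62 kHz}.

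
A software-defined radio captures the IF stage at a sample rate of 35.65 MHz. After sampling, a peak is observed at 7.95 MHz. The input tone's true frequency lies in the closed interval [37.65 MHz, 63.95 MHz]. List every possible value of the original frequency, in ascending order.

Frequencies that alias to 7.95 MHz are k·fs ± 7.95 MHz for integer k ≥ 0.
k=0: 7.95 MHz.
k=1: 27.7 MHz, 43.6 MHz.
k=2: 63.35 MHz, 79.25 MHz.
k=3: 99 MHz, 114.9 MHz.
Within [37.65 MHz, 63.95 MHz]: 43.6 MHz, 63.35 MHz.

43.6 MHz, 63.35 MHz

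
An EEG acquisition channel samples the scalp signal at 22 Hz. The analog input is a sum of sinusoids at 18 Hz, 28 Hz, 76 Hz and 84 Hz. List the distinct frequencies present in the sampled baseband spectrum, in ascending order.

fs/2 = 11 Hz.
18 Hz > fs/2 = 11 Hz, folds to fs − 18 Hz = 4 Hz.
28 Hz mod fs = 6 Hz.
6 Hz ≤ fs/2 = 11 Hz, appears at 6 Hz.
76 Hz mod fs = 10 Hz.
10 Hz ≤ fs/2 = 11 Hz, appears at 10 Hz.
84 Hz mod fs = 18 Hz.
18 Hz > fs/2 = 11 Hz, folds to fs − 18 Hz = 4 Hz.
Distinct values: {4 Hz, 6 Hz, 10 Hz}.

4 Hz, 6 Hz, 10 Hz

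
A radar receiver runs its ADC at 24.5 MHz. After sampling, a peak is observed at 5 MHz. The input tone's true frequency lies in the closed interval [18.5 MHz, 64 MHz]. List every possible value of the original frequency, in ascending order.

Frequencies that alias to 5 MHz are k·fs ± 5 MHz for integer k ≥ 0.
k=0: 5 MHz.
k=1: 19.5 MHz, 29.5 MHz.
k=2: 44 MHz, 54 MHz.
k=3: 68.5 MHz, 78.5 MHz.
Within [18.5 MHz, 64 MHz]: 19.5 MHz, 29.5 MHz, 44 MHz, 54 MHz.

19.5 MHz, 29.5 MHz, 44 MHz, 54 MHz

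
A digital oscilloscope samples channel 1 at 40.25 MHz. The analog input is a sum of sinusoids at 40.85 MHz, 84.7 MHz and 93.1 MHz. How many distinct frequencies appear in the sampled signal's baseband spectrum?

3

fs/2 = 20.125 MHz.
40.85 MHz mod fs = 0.6 MHz.
0.6 MHz ≤ fs/2 = 20.125 MHz, appears at 0.6 MHz.
84.7 MHz mod fs = 4.2 MHz.
4.2 MHz ≤ fs/2 = 20.125 MHz, appears at 4.2 MHz.
93.1 MHz mod fs = 12.6 MHz.
12.6 MHz ≤ fs/2 = 20.125 MHz, appears at 12.6 MHz.
Distinct values: {0.6 MHz, 4.2 MHz, 12.6 MHz} → 3.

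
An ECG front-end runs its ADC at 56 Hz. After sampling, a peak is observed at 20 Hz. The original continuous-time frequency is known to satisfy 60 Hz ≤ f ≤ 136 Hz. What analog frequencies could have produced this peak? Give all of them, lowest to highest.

Frequencies that alias to 20 Hz are k·fs ± 20 Hz for integer k ≥ 0.
k=0: 20 Hz.
k=1: 36 Hz, 76 Hz.
k=2: 92 Hz, 132 Hz.
k=3: 148 Hz, 188 Hz.
Within [60 Hz, 136 Hz]: 76 Hz, 92 Hz, 132 Hz.

76 Hz, 92 Hz, 132 Hz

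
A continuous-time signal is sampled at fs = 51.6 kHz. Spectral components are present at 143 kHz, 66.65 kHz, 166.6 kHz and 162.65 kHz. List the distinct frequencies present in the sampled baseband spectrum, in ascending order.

fs/2 = 25.8 kHz.
143 kHz mod fs = 39.8 kHz.
39.8 kHz > fs/2 = 25.8 kHz, folds to fs − 39.8 kHz = 11.8 kHz.
66.65 kHz mod fs = 15.05 kHz.
15.05 kHz ≤ fs/2 = 25.8 kHz, appears at 15.05 kHz.
166.6 kHz mod fs = 11.8 kHz.
11.8 kHz ≤ fs/2 = 25.8 kHz, appears at 11.8 kHz.
162.65 kHz mod fs = 7.85 kHz.
7.85 kHz ≤ fs/2 = 25.8 kHz, appears at 7.85 kHz.
Distinct values: {7.85 kHz, 11.8 kHz, 15.05 kHz}.

7.85 kHz, 11.8 kHz, 15.05 kHz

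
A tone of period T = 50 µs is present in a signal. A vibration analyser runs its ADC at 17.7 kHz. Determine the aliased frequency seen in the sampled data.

2.3 kHz

T = 50 µs → f = 1/T = 20 kHz.
20 kHz mod fs = 2.3 kHz.
2.3 kHz ≤ fs/2 = 8.85 kHz, appears at 2.3 kHz.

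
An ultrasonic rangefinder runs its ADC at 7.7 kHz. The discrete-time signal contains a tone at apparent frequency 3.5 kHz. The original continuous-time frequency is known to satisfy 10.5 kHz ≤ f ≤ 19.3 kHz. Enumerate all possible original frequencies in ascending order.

Frequencies that alias to 3.5 kHz are k·fs ± 3.5 kHz for integer k ≥ 0.
k=0: 3.5 kHz.
k=1: 4.2 kHz, 11.2 kHz.
k=2: 11.9 kHz, 18.9 kHz.
k=3: 19.6 kHz, 26.6 kHz.
Within [10.5 kHz, 19.3 kHz]: 11.2 kHz, 11.9 kHz, 18.9 kHz.

11.2 kHz, 11.9 kHz, 18.9 kHz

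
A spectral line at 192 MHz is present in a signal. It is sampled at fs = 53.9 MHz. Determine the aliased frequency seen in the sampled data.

23.6 MHz

192 MHz mod fs = 30.3 MHz.
30.3 MHz > fs/2 = 26.95 MHz, folds to fs − 30.3 MHz = 23.6 MHz.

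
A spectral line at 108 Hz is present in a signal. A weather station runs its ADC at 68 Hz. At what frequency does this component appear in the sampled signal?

108 Hz mod fs = 40 Hz.
40 Hz > fs/2 = 34 Hz, folds to fs − 40 Hz = 28 Hz.

28 Hz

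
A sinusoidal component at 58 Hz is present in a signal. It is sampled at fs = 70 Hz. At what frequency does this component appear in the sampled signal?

12 Hz

58 Hz > fs/2 = 35 Hz, folds to fs − 58 Hz = 12 Hz.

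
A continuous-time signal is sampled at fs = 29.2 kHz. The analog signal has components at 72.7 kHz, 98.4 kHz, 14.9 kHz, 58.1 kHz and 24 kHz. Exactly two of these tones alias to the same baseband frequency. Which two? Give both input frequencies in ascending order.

fs/2 = 14.6 kHz.
72.7 kHz mod fs = 14.3 kHz.
14.3 kHz ≤ fs/2 = 14.6 kHz, appears at 14.3 kHz.
98.4 kHz mod fs = 10.8 kHz.
10.8 kHz ≤ fs/2 = 14.6 kHz, appears at 10.8 kHz.
14.9 kHz > fs/2 = 14.6 kHz, folds to fs − 14.9 kHz = 14.3 kHz.
58.1 kHz mod fs = 28.9 kHz.
28.9 kHz > fs/2 = 14.6 kHz, folds to fs − 28.9 kHz = 0.3 kHz.
24 kHz > fs/2 = 14.6 kHz, folds to fs − 24 kHz = 5.2 kHz.
14.9 kHz and 72.7 kHz both map to 14.3 kHz.

14.9 kHz, 72.7 kHz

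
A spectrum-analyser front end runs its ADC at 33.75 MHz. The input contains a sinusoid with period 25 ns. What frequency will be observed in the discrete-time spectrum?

6.25 MHz

T = 25 ns → f = 1/T = 40 MHz.
40 MHz mod fs = 6.25 MHz.
6.25 MHz ≤ fs/2 = 16.875 MHz, appears at 6.25 MHz.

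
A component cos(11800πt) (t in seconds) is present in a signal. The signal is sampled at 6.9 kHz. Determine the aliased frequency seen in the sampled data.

ω = 11800π rad/s → f = ω/(2π) = 5900 Hz = 5.9 kHz.
5.9 kHz > fs/2 = 3.45 kHz, folds to fs − 5.9 kHz = 1 kHz.

1 kHz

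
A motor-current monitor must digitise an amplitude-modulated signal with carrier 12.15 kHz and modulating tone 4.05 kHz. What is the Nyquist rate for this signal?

32.4 kHz

AM sidebands sit at fc ± fm = 8.1 kHz and 16.2 kHz.
Highest-frequency component: 16.2 kHz.
Nyquist rate = 2 × 16.2 kHz = 32.4 kHz.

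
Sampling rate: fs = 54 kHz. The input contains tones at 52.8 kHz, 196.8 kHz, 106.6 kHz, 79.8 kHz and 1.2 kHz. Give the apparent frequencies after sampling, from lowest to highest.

fs/2 = 27 kHz.
52.8 kHz > fs/2 = 27 kHz, folds to fs − 52.8 kHz = 1.2 kHz.
196.8 kHz mod fs = 34.8 kHz.
34.8 kHz > fs/2 = 27 kHz, folds to fs − 34.8 kHz = 19.2 kHz.
106.6 kHz mod fs = 52.6 kHz.
52.6 kHz > fs/2 = 27 kHz, folds to fs − 52.6 kHz = 1.4 kHz.
79.8 kHz mod fs = 25.8 kHz.
25.8 kHz ≤ fs/2 = 27 kHz, appears at 25.8 kHz.
1.2 kHz ≤ fs/2 = 27 kHz, passes unchanged.
Distinct values: {1.2 kHz, 1.4 kHz, 19.2 kHz, 25.8 kHz}.

1.2 kHz, 1.4 kHz, 19.2 kHz, 25.8 kHz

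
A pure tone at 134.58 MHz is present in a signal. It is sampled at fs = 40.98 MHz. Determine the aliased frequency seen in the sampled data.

134.58 MHz mod fs = 11.64 MHz.
11.64 MHz ≤ fs/2 = 20.49 MHz, appears at 11.64 MHz.

11.64 MHz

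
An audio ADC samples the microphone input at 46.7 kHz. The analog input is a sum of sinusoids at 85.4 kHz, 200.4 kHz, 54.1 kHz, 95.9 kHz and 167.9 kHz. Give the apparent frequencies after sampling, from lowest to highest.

fs/2 = 23.35 kHz.
85.4 kHz mod fs = 38.7 kHz.
38.7 kHz > fs/2 = 23.35 kHz, folds to fs − 38.7 kHz = 8 kHz.
200.4 kHz mod fs = 13.6 kHz.
13.6 kHz ≤ fs/2 = 23.35 kHz, appears at 13.6 kHz.
54.1 kHz mod fs = 7.4 kHz.
7.4 kHz ≤ fs/2 = 23.35 kHz, appears at 7.4 kHz.
95.9 kHz mod fs = 2.5 kHz.
2.5 kHz ≤ fs/2 = 23.35 kHz, appears at 2.5 kHz.
167.9 kHz mod fs = 27.8 kHz.
27.8 kHz > fs/2 = 23.35 kHz, folds to fs − 27.8 kHz = 18.9 kHz.
Distinct values: {2.5 kHz, 7.4 kHz, 8 kHz, 13.6 kHz, 18.9 kHz}.

2.5 kHz, 7.4 kHz, 8 kHz, 13.6 kHz, 18.9 kHz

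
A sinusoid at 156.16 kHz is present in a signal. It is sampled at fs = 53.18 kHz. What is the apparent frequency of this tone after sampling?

156.16 kHz mod fs = 49.8 kHz.
49.8 kHz > fs/2 = 26.59 kHz, folds to fs − 49.8 kHz = 3.38 kHz.

3.38 kHz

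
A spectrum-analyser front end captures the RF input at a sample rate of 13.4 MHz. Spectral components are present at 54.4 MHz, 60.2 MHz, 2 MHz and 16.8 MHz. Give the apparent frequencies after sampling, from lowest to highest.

fs/2 = 6.7 MHz.
54.4 MHz mod fs = 0.8 MHz.
0.8 MHz ≤ fs/2 = 6.7 MHz, appears at 0.8 MHz.
60.2 MHz mod fs = 6.6 MHz.
6.6 MHz ≤ fs/2 = 6.7 MHz, appears at 6.6 MHz.
2 MHz ≤ fs/2 = 6.7 MHz, passes unchanged.
16.8 MHz mod fs = 3.4 MHz.
3.4 MHz ≤ fs/2 = 6.7 MHz, appears at 3.4 MHz.
Distinct values: {0.8 MHz, 2 MHz, 3.4 MHz, 6.6 MHz}.

0.8 MHz, 2 MHz, 3.4 MHz, 6.6 MHz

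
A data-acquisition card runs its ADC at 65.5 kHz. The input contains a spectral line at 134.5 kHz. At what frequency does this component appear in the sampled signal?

3.5 kHz

134.5 kHz mod fs = 3.5 kHz.
3.5 kHz ≤ fs/2 = 32.75 kHz, appears at 3.5 kHz.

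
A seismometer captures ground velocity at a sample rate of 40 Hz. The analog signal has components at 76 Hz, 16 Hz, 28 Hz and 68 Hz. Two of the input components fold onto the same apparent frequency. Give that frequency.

12 Hz

fs/2 = 20 Hz.
76 Hz mod fs = 36 Hz.
36 Hz > fs/2 = 20 Hz, folds to fs − 36 Hz = 4 Hz.
16 Hz ≤ fs/2 = 20 Hz, passes unchanged.
28 Hz > fs/2 = 20 Hz, folds to fs − 28 Hz = 12 Hz.
68 Hz mod fs = 28 Hz.
28 Hz > fs/2 = 20 Hz, folds to fs − 28 Hz = 12 Hz.
28 Hz and 68 Hz both map to 12 Hz.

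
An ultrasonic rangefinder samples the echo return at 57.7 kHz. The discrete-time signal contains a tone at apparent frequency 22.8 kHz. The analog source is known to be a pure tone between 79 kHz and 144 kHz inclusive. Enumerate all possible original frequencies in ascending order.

80.5 kHz, 92.6 kHz, 138.2 kHz

Frequencies that alias to 22.8 kHz are k·fs ± 22.8 kHz for integer k ≥ 0.
k=0: 22.8 kHz.
k=1: 34.9 kHz, 80.5 kHz.
k=2: 92.6 kHz, 138.2 kHz.
k=3: 150.3 kHz, 195.9 kHz.
Within [79 kHz, 144 kHz]: 80.5 kHz, 92.6 kHz, 138.2 kHz.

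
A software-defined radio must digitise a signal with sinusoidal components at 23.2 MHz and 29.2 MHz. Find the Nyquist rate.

Highest-frequency component: 29.2 MHz.
Nyquist rate = 2 × 29.2 MHz = 58.4 MHz.

58.4 MHz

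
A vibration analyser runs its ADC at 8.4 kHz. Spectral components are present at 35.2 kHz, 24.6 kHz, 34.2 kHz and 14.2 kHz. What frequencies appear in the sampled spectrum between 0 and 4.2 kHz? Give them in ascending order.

fs/2 = 4.2 kHz.
35.2 kHz mod fs = 1.6 kHz.
1.6 kHz ≤ fs/2 = 4.2 kHz, appears at 1.6 kHz.
24.6 kHz mod fs = 7.8 kHz.
7.8 kHz > fs/2 = 4.2 kHz, folds to fs − 7.8 kHz = 0.6 kHz.
34.2 kHz mod fs = 0.6 kHz.
0.6 kHz ≤ fs/2 = 4.2 kHz, appears at 0.6 kHz.
14.2 kHz mod fs = 5.8 kHz.
5.8 kHz > fs/2 = 4.2 kHz, folds to fs − 5.8 kHz = 2.6 kHz.
Distinct values: {0.6 kHz, 1.6 kHz, 2.6 kHz}.

0.6 kHz, 1.6 kHz, 2.6 kHz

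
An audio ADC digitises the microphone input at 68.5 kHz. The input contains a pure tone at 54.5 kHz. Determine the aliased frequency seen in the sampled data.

14 kHz

54.5 kHz > fs/2 = 34.25 kHz, folds to fs − 54.5 kHz = 14 kHz.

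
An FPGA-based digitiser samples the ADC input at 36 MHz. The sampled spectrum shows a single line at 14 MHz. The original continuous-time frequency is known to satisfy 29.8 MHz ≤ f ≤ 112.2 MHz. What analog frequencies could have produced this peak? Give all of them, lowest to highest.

Frequencies that alias to 14 MHz are k·fs ± 14 MHz for integer k ≥ 0.
k=0: 14 MHz.
k=1: 22 MHz, 50 MHz.
k=2: 58 MHz, 86 MHz.
k=3: 94 MHz, 122 MHz.
k=4: 130 MHz, 158 MHz.
Within [29.8 MHz, 112.2 MHz]: 50 MHz, 58 MHz, 86 MHz, 94 MHz.

50 MHz, 58 MHz, 86 MHz, 94 MHz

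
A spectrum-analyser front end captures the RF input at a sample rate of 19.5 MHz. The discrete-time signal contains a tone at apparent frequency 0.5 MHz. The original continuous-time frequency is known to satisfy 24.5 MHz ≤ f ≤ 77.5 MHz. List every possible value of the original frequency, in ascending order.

38.5 MHz, 39.5 MHz, 58 MHz, 59 MHz, 77.5 MHz

Frequencies that alias to 0.5 MHz are k·fs ± 0.5 MHz for integer k ≥ 0.
k=0: 0.5 MHz.
k=1: 19 MHz, 20 MHz.
k=2: 38.5 MHz, 39.5 MHz.
k=3: 58 MHz, 59 MHz.
k=4: 77.5 MHz, 78.5 MHz.
k=5: 97 MHz, 98 MHz.
Within [24.5 MHz, 77.5 MHz]: 38.5 MHz, 39.5 MHz, 58 MHz, 59 MHz, 77.5 MHz.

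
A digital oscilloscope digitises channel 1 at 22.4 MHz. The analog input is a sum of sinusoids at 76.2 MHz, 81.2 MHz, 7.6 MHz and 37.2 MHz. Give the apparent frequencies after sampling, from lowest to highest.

7.6 MHz, 8.4 MHz, 9 MHz

fs/2 = 11.2 MHz.
76.2 MHz mod fs = 9 MHz.
9 MHz ≤ fs/2 = 11.2 MHz, appears at 9 MHz.
81.2 MHz mod fs = 14 MHz.
14 MHz > fs/2 = 11.2 MHz, folds to fs − 14 MHz = 8.4 MHz.
7.6 MHz ≤ fs/2 = 11.2 MHz, passes unchanged.
37.2 MHz mod fs = 14.8 MHz.
14.8 MHz > fs/2 = 11.2 MHz, folds to fs − 14.8 MHz = 7.6 MHz.
Distinct values: {7.6 MHz, 8.4 MHz, 9 MHz}.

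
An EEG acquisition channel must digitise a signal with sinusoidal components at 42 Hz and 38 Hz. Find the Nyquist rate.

84 Hz

Highest-frequency component: 42 Hz.
Nyquist rate = 2 × 42 Hz = 84 Hz.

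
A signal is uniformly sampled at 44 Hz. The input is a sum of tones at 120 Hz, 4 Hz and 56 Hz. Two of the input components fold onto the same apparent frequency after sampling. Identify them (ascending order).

fs/2 = 22 Hz.
120 Hz mod fs = 32 Hz.
32 Hz > fs/2 = 22 Hz, folds to fs − 32 Hz = 12 Hz.
4 Hz ≤ fs/2 = 22 Hz, passes unchanged.
56 Hz mod fs = 12 Hz.
12 Hz ≤ fs/2 = 22 Hz, appears at 12 Hz.
56 Hz and 120 Hz both map to 12 Hz.

56 Hz, 120 Hz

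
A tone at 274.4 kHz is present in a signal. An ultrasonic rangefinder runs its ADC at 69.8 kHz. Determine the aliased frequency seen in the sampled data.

4.8 kHz

274.4 kHz mod fs = 65 kHz.
65 kHz > fs/2 = 34.9 kHz, folds to fs − 65 kHz = 4.8 kHz.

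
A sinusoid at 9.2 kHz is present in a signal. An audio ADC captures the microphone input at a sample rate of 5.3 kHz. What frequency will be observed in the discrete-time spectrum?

9.2 kHz mod fs = 3.9 kHz.
3.9 kHz > fs/2 = 2.65 kHz, folds to fs − 3.9 kHz = 1.4 kHz.

1.4 kHz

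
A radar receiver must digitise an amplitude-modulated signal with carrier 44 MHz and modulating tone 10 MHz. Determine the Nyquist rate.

108 MHz

AM sidebands sit at fc ± fm = 34 MHz and 54 MHz.
Highest-frequency component: 54 MHz.
Nyquist rate = 2 × 54 MHz = 108 MHz.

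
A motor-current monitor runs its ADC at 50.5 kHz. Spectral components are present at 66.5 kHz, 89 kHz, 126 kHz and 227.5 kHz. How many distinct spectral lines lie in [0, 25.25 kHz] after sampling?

fs/2 = 25.25 kHz.
66.5 kHz mod fs = 16 kHz.
16 kHz ≤ fs/2 = 25.25 kHz, appears at 16 kHz.
89 kHz mod fs = 38.5 kHz.
38.5 kHz > fs/2 = 25.25 kHz, folds to fs − 38.5 kHz = 12 kHz.
126 kHz mod fs = 25 kHz.
25 kHz ≤ fs/2 = 25.25 kHz, appears at 25 kHz.
227.5 kHz mod fs = 25.5 kHz.
25.5 kHz > fs/2 = 25.25 kHz, folds to fs − 25.5 kHz = 25 kHz.
Distinct values: {12 kHz, 16 kHz, 25 kHz} → 3.

3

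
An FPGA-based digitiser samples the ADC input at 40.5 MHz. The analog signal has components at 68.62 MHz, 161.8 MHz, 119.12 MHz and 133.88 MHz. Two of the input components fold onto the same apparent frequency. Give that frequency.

12.38 MHz

fs/2 = 20.25 MHz.
68.62 MHz mod fs = 28.12 MHz.
28.12 MHz > fs/2 = 20.25 MHz, folds to fs − 28.12 MHz = 12.38 MHz.
161.8 MHz mod fs = 40.3 MHz.
40.3 MHz > fs/2 = 20.25 MHz, folds to fs − 40.3 MHz = 0.2 MHz.
119.12 MHz mod fs = 38.12 MHz.
38.12 MHz > fs/2 = 20.25 MHz, folds to fs − 38.12 MHz = 2.38 MHz.
133.88 MHz mod fs = 12.38 MHz.
12.38 MHz ≤ fs/2 = 20.25 MHz, appears at 12.38 MHz.
68.62 MHz and 133.88 MHz both map to 12.38 MHz.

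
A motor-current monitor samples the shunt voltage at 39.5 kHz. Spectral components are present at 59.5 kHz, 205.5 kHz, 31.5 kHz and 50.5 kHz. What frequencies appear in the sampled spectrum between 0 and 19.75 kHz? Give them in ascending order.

8 kHz, 11 kHz, 19.5 kHz

fs/2 = 19.75 kHz.
59.5 kHz mod fs = 20 kHz.
20 kHz > fs/2 = 19.75 kHz, folds to fs − 20 kHz = 19.5 kHz.
205.5 kHz mod fs = 8 kHz.
8 kHz ≤ fs/2 = 19.75 kHz, appears at 8 kHz.
31.5 kHz > fs/2 = 19.75 kHz, folds to fs − 31.5 kHz = 8 kHz.
50.5 kHz mod fs = 11 kHz.
11 kHz ≤ fs/2 = 19.75 kHz, appears at 11 kHz.
Distinct values: {8 kHz, 11 kHz, 19.5 kHz}.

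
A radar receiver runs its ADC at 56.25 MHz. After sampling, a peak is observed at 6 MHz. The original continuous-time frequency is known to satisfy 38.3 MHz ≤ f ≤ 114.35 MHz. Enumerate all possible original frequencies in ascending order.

50.25 MHz, 62.25 MHz, 106.5 MHz

Frequencies that alias to 6 MHz are k·fs ± 6 MHz for integer k ≥ 0.
k=0: 6 MHz.
k=1: 50.25 MHz, 62.25 MHz.
k=2: 106.5 MHz, 118.5 MHz.
k=3: 162.75 MHz, 174.75 MHz.
Within [38.3 MHz, 114.35 MHz]: 50.25 MHz, 62.25 MHz, 106.5 MHz.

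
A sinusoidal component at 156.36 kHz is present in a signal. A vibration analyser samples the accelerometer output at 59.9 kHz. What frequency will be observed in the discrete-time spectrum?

156.36 kHz mod fs = 36.56 kHz.
36.56 kHz > fs/2 = 29.95 kHz, folds to fs − 36.56 kHz = 23.34 kHz.

23.34 kHz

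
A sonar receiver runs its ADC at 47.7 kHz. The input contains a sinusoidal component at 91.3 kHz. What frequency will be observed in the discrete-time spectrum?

91.3 kHz mod fs = 43.6 kHz.
43.6 kHz > fs/2 = 23.85 kHz, folds to fs − 43.6 kHz = 4.1 kHz.

4.1 kHz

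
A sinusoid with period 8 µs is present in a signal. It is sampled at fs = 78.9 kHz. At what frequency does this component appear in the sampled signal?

32.8 kHz

T = 8 µs → f = 1/T = 125 kHz.
125 kHz mod fs = 46.1 kHz.
46.1 kHz > fs/2 = 39.45 kHz, folds to fs − 46.1 kHz = 32.8 kHz.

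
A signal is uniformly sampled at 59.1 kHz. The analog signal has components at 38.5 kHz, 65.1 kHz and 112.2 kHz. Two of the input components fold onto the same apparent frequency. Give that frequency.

6 kHz

fs/2 = 29.55 kHz.
38.5 kHz > fs/2 = 29.55 kHz, folds to fs − 38.5 kHz = 20.6 kHz.
65.1 kHz mod fs = 6 kHz.
6 kHz ≤ fs/2 = 29.55 kHz, appears at 6 kHz.
112.2 kHz mod fs = 53.1 kHz.
53.1 kHz > fs/2 = 29.55 kHz, folds to fs − 53.1 kHz = 6 kHz.
65.1 kHz and 112.2 kHz both map to 6 kHz.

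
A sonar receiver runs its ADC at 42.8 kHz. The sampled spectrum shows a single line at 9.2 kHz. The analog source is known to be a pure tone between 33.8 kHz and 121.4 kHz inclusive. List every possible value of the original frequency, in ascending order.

52 kHz, 76.4 kHz, 94.8 kHz, 119.2 kHz

Frequencies that alias to 9.2 kHz are k·fs ± 9.2 kHz for integer k ≥ 0.
k=0: 9.2 kHz.
k=1: 33.6 kHz, 52 kHz.
k=2: 76.4 kHz, 94.8 kHz.
k=3: 119.2 kHz, 137.6 kHz.
k=4: 162 kHz, 180.4 kHz.
Within [33.8 kHz, 121.4 kHz]: 52 kHz, 76.4 kHz, 94.8 kHz, 119.2 kHz.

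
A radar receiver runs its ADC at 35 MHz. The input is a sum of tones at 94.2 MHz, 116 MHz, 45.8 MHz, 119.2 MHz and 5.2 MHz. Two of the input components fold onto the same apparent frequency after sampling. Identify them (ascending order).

45.8 MHz, 94.2 MHz

fs/2 = 17.5 MHz.
94.2 MHz mod fs = 24.2 MHz.
24.2 MHz > fs/2 = 17.5 MHz, folds to fs − 24.2 MHz = 10.8 MHz.
116 MHz mod fs = 11 MHz.
11 MHz ≤ fs/2 = 17.5 MHz, appears at 11 MHz.
45.8 MHz mod fs = 10.8 MHz.
10.8 MHz ≤ fs/2 = 17.5 MHz, appears at 10.8 MHz.
119.2 MHz mod fs = 14.2 MHz.
14.2 MHz ≤ fs/2 = 17.5 MHz, appears at 14.2 MHz.
5.2 MHz ≤ fs/2 = 17.5 MHz, passes unchanged.
45.8 MHz and 94.2 MHz both map to 10.8 MHz.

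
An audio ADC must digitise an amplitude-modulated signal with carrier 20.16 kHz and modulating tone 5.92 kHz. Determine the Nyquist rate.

52.16 kHz

AM sidebands sit at fc ± fm = 14.24 kHz and 26.08 kHz.
Highest-frequency component: 26.08 kHz.
Nyquist rate = 2 × 26.08 kHz = 52.16 kHz.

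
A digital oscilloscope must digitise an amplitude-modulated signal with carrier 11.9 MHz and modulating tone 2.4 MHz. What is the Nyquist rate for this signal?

AM sidebands sit at fc ± fm = 9.5 MHz and 14.3 MHz.
Highest-frequency component: 14.3 MHz.
Nyquist rate = 2 × 14.3 MHz = 28.6 MHz.

28.6 MHz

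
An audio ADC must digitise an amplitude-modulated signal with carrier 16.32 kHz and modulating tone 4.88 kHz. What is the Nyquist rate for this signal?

42.4 kHz

AM sidebands sit at fc ± fm = 11.44 kHz and 21.2 kHz.
Highest-frequency component: 21.2 kHz.
Nyquist rate = 2 × 21.2 kHz = 42.4 kHz.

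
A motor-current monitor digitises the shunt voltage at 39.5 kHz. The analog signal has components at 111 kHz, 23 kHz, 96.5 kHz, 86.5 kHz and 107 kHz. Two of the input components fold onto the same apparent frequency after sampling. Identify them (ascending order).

86.5 kHz, 111 kHz

fs/2 = 19.75 kHz.
111 kHz mod fs = 32 kHz.
32 kHz > fs/2 = 19.75 kHz, folds to fs − 32 kHz = 7.5 kHz.
23 kHz > fs/2 = 19.75 kHz, folds to fs − 23 kHz = 16.5 kHz.
96.5 kHz mod fs = 17.5 kHz.
17.5 kHz ≤ fs/2 = 19.75 kHz, appears at 17.5 kHz.
86.5 kHz mod fs = 7.5 kHz.
7.5 kHz ≤ fs/2 = 19.75 kHz, appears at 7.5 kHz.
107 kHz mod fs = 28 kHz.
28 kHz > fs/2 = 19.75 kHz, folds to fs − 28 kHz = 11.5 kHz.
86.5 kHz and 111 kHz both map to 7.5 kHz.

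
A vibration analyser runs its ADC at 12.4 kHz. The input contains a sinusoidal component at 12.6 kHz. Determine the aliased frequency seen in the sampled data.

0.2 kHz

12.6 kHz mod fs = 0.2 kHz.
0.2 kHz ≤ fs/2 = 6.2 kHz, appears at 0.2 kHz.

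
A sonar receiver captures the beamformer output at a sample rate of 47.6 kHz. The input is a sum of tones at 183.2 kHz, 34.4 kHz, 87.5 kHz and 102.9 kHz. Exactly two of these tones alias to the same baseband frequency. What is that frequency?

fs/2 = 23.8 kHz.
183.2 kHz mod fs = 40.4 kHz.
40.4 kHz > fs/2 = 23.8 kHz, folds to fs − 40.4 kHz = 7.2 kHz.
34.4 kHz > fs/2 = 23.8 kHz, folds to fs − 34.4 kHz = 13.2 kHz.
87.5 kHz mod fs = 39.9 kHz.
39.9 kHz > fs/2 = 23.8 kHz, folds to fs − 39.9 kHz = 7.7 kHz.
102.9 kHz mod fs = 7.7 kHz.
7.7 kHz ≤ fs/2 = 23.8 kHz, appears at 7.7 kHz.
87.5 kHz and 102.9 kHz both map to 7.7 kHz.

7.7 kHz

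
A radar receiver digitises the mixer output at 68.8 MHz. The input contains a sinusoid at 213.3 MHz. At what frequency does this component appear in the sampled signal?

6.9 MHz

213.3 MHz mod fs = 6.9 MHz.
6.9 MHz ≤ fs/2 = 34.4 MHz, appears at 6.9 MHz.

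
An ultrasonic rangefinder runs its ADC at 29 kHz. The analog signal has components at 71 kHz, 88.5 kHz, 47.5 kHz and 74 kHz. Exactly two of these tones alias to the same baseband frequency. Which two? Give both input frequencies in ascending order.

71 kHz, 74 kHz

fs/2 = 14.5 kHz.
71 kHz mod fs = 13 kHz.
13 kHz ≤ fs/2 = 14.5 kHz, appears at 13 kHz.
88.5 kHz mod fs = 1.5 kHz.
1.5 kHz ≤ fs/2 = 14.5 kHz, appears at 1.5 kHz.
47.5 kHz mod fs = 18.5 kHz.
18.5 kHz > fs/2 = 14.5 kHz, folds to fs − 18.5 kHz = 10.5 kHz.
74 kHz mod fs = 16 kHz.
16 kHz > fs/2 = 14.5 kHz, folds to fs − 16 kHz = 13 kHz.
71 kHz and 74 kHz both map to 13 kHz.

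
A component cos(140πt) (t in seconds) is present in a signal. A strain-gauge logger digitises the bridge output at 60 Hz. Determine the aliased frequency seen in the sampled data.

10 Hz

ω = 140π rad/s → f = ω/(2π) = 70 Hz.
70 Hz mod fs = 10 Hz.
10 Hz ≤ fs/2 = 30 Hz, appears at 10 Hz.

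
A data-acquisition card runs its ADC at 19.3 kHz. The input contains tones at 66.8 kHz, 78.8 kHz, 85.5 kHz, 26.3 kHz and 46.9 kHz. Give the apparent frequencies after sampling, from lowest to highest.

fs/2 = 9.65 kHz.
66.8 kHz mod fs = 8.9 kHz.
8.9 kHz ≤ fs/2 = 9.65 kHz, appears at 8.9 kHz.
78.8 kHz mod fs = 1.6 kHz.
1.6 kHz ≤ fs/2 = 9.65 kHz, appears at 1.6 kHz.
85.5 kHz mod fs = 8.3 kHz.
8.3 kHz ≤ fs/2 = 9.65 kHz, appears at 8.3 kHz.
26.3 kHz mod fs = 7 kHz.
7 kHz ≤ fs/2 = 9.65 kHz, appears at 7 kHz.
46.9 kHz mod fs = 8.3 kHz.
8.3 kHz ≤ fs/2 = 9.65 kHz, appears at 8.3 kHz.
Distinct values: {1.6 kHz, 7 kHz, 8.3 kHz, 8.9 kHz}.

1.6 kHz, 7 kHz, 8.3 kHz, 8.9 kHz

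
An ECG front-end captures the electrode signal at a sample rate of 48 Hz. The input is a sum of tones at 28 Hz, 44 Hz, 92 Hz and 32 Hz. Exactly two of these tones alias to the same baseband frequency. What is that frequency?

4 Hz

fs/2 = 24 Hz.
28 Hz > fs/2 = 24 Hz, folds to fs − 28 Hz = 20 Hz.
44 Hz > fs/2 = 24 Hz, folds to fs − 44 Hz = 4 Hz.
92 Hz mod fs = 44 Hz.
44 Hz > fs/2 = 24 Hz, folds to fs − 44 Hz = 4 Hz.
32 Hz > fs/2 = 24 Hz, folds to fs − 32 Hz = 16 Hz.
44 Hz and 92 Hz both map to 4 Hz.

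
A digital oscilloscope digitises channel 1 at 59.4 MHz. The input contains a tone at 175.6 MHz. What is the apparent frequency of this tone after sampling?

175.6 MHz mod fs = 56.8 MHz.
56.8 MHz > fs/2 = 29.7 MHz, folds to fs − 56.8 MHz = 2.6 MHz.

2.6 MHz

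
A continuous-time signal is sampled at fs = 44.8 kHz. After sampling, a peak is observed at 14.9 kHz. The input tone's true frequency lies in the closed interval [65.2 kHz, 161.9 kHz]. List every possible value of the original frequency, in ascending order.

74.7 kHz, 104.5 kHz, 119.5 kHz, 149.3 kHz

Frequencies that alias to 14.9 kHz are k·fs ± 14.9 kHz for integer k ≥ 0.
k=0: 14.9 kHz.
k=1: 29.9 kHz, 59.7 kHz.
k=2: 74.7 kHz, 104.5 kHz.
k=3: 119.5 kHz, 149.3 kHz.
k=4: 164.3 kHz, 194.1 kHz.
Within [65.2 kHz, 161.9 kHz]: 74.7 kHz, 104.5 kHz, 119.5 kHz, 149.3 kHz.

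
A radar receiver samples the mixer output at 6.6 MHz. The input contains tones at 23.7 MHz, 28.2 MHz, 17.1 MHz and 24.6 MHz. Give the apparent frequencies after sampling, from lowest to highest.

fs/2 = 3.3 MHz.
23.7 MHz mod fs = 3.9 MHz.
3.9 MHz > fs/2 = 3.3 MHz, folds to fs − 3.9 MHz = 2.7 MHz.
28.2 MHz mod fs = 1.8 MHz.
1.8 MHz ≤ fs/2 = 3.3 MHz, appears at 1.8 MHz.
17.1 MHz mod fs = 3.9 MHz.
3.9 MHz > fs/2 = 3.3 MHz, folds to fs − 3.9 MHz = 2.7 MHz.
24.6 MHz mod fs = 4.8 MHz.
4.8 MHz > fs/2 = 3.3 MHz, folds to fs − 4.8 MHz = 1.8 MHz.
Distinct values: {1.8 MHz, 2.7 MHz}.

1.8 MHz, 2.7 MHz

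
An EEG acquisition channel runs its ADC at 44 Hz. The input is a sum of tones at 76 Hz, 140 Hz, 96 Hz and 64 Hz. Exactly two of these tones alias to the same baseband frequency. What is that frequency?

8 Hz

fs/2 = 22 Hz.
76 Hz mod fs = 32 Hz.
32 Hz > fs/2 = 22 Hz, folds to fs − 32 Hz = 12 Hz.
140 Hz mod fs = 8 Hz.
8 Hz ≤ fs/2 = 22 Hz, appears at 8 Hz.
96 Hz mod fs = 8 Hz.
8 Hz ≤ fs/2 = 22 Hz, appears at 8 Hz.
64 Hz mod fs = 20 Hz.
20 Hz ≤ fs/2 = 22 Hz, appears at 20 Hz.
96 Hz and 140 Hz both map to 8 Hz.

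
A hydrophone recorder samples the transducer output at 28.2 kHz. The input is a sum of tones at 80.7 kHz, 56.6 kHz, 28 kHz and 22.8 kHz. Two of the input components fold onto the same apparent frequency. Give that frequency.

0.2 kHz

fs/2 = 14.1 kHz.
80.7 kHz mod fs = 24.3 kHz.
24.3 kHz > fs/2 = 14.1 kHz, folds to fs − 24.3 kHz = 3.9 kHz.
56.6 kHz mod fs = 0.2 kHz.
0.2 kHz ≤ fs/2 = 14.1 kHz, appears at 0.2 kHz.
28 kHz > fs/2 = 14.1 kHz, folds to fs − 28 kHz = 0.2 kHz.
22.8 kHz > fs/2 = 14.1 kHz, folds to fs − 22.8 kHz = 5.4 kHz.
28 kHz and 56.6 kHz both map to 0.2 kHz.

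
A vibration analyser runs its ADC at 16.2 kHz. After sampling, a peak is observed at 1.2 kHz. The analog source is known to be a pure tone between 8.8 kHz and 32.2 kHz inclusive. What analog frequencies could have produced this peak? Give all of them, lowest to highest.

Frequencies that alias to 1.2 kHz are k·fs ± 1.2 kHz for integer k ≥ 0.
k=0: 1.2 kHz.
k=1: 15 kHz, 17.4 kHz.
k=2: 31.2 kHz, 33.6 kHz.
k=3: 47.4 kHz, 49.8 kHz.
Within [8.8 kHz, 32.2 kHz]: 15 kHz, 17.4 kHz, 31.2 kHz.

15 kHz, 17.4 kHz, 31.2 kHz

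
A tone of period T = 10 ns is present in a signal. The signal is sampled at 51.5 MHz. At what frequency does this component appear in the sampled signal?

3 MHz

T = 10 ns → f = 1/T = 100 MHz.
100 MHz mod fs = 48.5 MHz.
48.5 MHz > fs/2 = 25.75 MHz, folds to fs − 48.5 MHz = 3 MHz.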